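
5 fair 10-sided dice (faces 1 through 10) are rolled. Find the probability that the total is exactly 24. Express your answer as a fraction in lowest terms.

33/625

There are 10^5 = 100000 equally likely outcomes.
The number of ordered 5-tuples from {1,…,10} summing to 24 is 5280.
P(sum = 24) = 5280/100000 = 33/625.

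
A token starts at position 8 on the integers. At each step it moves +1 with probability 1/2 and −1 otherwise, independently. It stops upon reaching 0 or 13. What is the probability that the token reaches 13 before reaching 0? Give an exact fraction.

8/13

With a fair step, P(i) = ½P(i−1) + ½P(i+1) with P(0)=0, P(13)=1 has the linear solution P(i) = i/13.
P(8) = 8/13.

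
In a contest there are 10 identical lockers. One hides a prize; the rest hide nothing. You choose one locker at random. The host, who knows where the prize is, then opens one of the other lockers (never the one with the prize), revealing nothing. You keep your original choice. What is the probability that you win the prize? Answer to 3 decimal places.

0.100

The host can always open an empty locker regardless of your choice, so this gives no information about your original locker.
P(win by staying) = 1/10 ≈ 0.100.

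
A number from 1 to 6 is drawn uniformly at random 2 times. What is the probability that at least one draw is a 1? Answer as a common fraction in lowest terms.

11/36

P(no draw is a 1) = (5/6)^2 = 25/36.
P(at least one) = 1 − 25/36 = 11/36.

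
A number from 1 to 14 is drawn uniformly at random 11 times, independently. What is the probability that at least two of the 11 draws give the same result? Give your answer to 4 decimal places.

0.9964

P(all 11 different) = 14/14 · 13/14 · ··· · 4/14 ≈ 0.0036.
P(at least two equal) = 1 − 0.0036 = 0.9964.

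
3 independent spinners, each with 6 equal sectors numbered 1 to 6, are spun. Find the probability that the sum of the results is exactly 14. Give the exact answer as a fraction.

5/72

There are 6^3 = 216 equally likely outcomes.
The number of ordered 3-tuples from {1,…,6} summing to 14 is 15.
P(sum = 14) = 15/216 = 5/72.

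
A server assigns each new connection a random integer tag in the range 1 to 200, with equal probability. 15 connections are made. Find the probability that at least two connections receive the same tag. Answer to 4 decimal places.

0.4162

It's easier to compute the probability that all 15 are distinct.
P(all distinct) = 200/200 · 199/200 · ··· · 186/200 ≈ 0.5838.
So the probability of at least one match is 1 − 0.5838 = 0.4162.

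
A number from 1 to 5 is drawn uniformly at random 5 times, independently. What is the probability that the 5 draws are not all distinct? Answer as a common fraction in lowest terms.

P(all 5 different) = 5/5 · 4/5 · ··· · 1/5 = 24/625.
P(at least two equal) = 1 − 24/625 = 601/625.

601/625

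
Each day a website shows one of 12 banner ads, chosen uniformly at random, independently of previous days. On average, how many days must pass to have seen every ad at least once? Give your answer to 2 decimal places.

37.24

After i distinct types are collected, each trial gives a new one with probability (12−i)/12, so the expected wait for the next new type is 12/(12−i).
E = 12/12 + 12/11 + 12/10 + 12/9 + 12/8 + 12/7 + 12/6 + 12/5 + 12/4 + 12/3 + 12/2 + 12/1 = 86021/2310 ≈ 37.24.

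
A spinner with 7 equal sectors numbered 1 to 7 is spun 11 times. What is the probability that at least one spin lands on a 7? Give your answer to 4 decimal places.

P(no spin lands on a 7) = (6/7)^11 ≈ 0.1835.
P(at least one) = 1 − 0.1835 = 0.8165.

0.8165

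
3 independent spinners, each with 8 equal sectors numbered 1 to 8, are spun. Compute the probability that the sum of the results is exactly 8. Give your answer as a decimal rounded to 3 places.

0.041

There are 8^3 = 512 equally likely outcomes.
The number of ordered 3-tuples from {1,…,8} summing to 8 is 21.
P(sum = 8) = 21/512 ≈ 0.041.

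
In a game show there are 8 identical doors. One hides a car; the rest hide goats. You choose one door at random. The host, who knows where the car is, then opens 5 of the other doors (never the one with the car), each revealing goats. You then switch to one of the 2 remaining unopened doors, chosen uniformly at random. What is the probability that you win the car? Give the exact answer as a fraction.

Your original door holds the car with probability 1/8, so the other 7 collectively hold it with probability 7/8.
The host can always find 5 empty doors to open, so the reveals don't change that 7/8; it is now spread over the 2 remaining unopened doors.
P(win by switching) = (7/8) · (1/2) = 7/16.

7/16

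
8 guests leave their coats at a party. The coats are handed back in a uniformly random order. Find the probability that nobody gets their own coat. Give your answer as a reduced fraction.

This is the derangement probability: permutations of 8 with no fixed point.
D(8) = 8! · (1 − 1/1! + 1/2! − ··· + (−1)^8/8!) = 14833.
P = 14833/40320 = 2119/5760.

2119/5760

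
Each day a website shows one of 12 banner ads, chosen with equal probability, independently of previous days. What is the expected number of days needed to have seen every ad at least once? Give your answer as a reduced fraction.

After i distinct types are collected, each trial gives a new one with probability (12−i)/12, so the expected wait for the next new type is 12/(12−i).
E = 12/12 + 12/11 + 12/10 + 12/9 + 12/8 + 12/7 + 12/6 + 12/5 + 12/4 + 12/3 + 12/2 + 12/1 = 86021/2310.

86021/2310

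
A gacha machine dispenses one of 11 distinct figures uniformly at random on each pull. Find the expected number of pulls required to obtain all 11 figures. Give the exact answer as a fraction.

83711/2520

After i distinct types are collected, each trial gives a new one with probability (11−i)/11, so the expected wait for the next new type is 11/(11−i).
E = 11/11 + 11/10 + 11/9 + 11/8 + 11/7 + 11/6 + 11/5 + 11/4 + 11/3 + 11/2 + 11/1 = 83711/2520.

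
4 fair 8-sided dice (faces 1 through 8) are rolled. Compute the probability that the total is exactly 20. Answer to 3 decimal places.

There are 8^4 = 4096 equally likely outcomes.
The number of ordered 4-tuples from {1,…,8} summing to 20 is 315.
P(sum = 20) = 315/4096 ≈ 0.077.

0.077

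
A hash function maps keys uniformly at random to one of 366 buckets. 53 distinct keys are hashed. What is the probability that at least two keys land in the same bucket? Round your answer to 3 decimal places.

0.981

It's easier to compute the probability that all 53 are distinct.
P(all distinct) = 366/366 · 365/366 · ··· · 314/366 ≈ 0.019.
So the probability of at least one match is 1 − 0.019 = 0.981.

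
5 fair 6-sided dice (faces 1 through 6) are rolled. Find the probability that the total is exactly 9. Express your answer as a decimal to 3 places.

0.009

There are 6^5 = 7776 equally likely outcomes.
The number of ordered 5-tuples from {1,…,6} summing to 9 is 70.
P(sum = 9) = 70/7776 = 35/3888 ≈ 0.009.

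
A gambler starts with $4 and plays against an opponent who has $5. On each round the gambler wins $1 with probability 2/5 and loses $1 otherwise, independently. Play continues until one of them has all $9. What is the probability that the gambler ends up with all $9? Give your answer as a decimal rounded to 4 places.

0.1085

Let r = q/p = (3/5)/(2/5) = 3/2. The recurrence P(i) = p·P(i+1) + q·P(i−1) with P(0)=0, P(9)=1 gives P(i) = (1 − r^i)/(1 − r^9).
P(4) = (1 − (3/2)^4) / (1 − (3/2)^9) = 2080/19171 ≈ 0.1085.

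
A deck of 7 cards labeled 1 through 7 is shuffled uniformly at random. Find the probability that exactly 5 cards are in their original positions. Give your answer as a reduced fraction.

Choose which 5 of the 7 are fixed: C(7,5) = 21 ways.
The remaining 2 must have no fixed point: D(2) = 1.
P = 21·1/5040 = 1/240.

1/240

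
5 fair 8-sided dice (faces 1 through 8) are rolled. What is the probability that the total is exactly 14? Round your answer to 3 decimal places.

0.021

There are 8^5 = 32768 equally likely outcomes.
The number of ordered 5-tuples from {1,…,8} summing to 14 is 690.
P(sum = 14) = 690/32768 = 345/16384 ≈ 0.021.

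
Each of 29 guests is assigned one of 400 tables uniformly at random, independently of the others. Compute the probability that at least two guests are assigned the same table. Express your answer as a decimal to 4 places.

It's easier to compute the probability that all 29 are distinct.
P(all distinct) = 400/400 · 399/400 · ··· · 372/400 ≈ 0.3535.
So the probability of at least one match is 1 − 0.3535 = 0.6465.

0.6465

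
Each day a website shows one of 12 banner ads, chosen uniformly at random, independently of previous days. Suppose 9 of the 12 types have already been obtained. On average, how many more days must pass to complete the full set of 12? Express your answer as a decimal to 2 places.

22.00

Starting from 9 distinct types, each trial gives a new one with probability (12−i)/12 when i types are held, so the wait for the next new type is 12/(12−i).
E = 12/3 + 12/2 + 12/1 = 22 ≈ 22.00.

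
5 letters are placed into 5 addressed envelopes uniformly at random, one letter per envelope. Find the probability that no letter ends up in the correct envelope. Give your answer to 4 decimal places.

This is the derangement probability: permutations of 5 with no fixed point.
D(5) = 5! · (1 − 1/1! + 1/2! − ··· + (−1)^5/5!) = 44.
P = 44/120 = 11/30 ≈ 0.3667.

0.3667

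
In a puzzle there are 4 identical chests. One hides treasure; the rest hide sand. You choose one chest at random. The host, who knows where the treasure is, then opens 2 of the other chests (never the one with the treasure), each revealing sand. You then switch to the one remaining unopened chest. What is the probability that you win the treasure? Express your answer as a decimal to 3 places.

0.750

Your original chest holds the treasure with probability 1/4, so the other 3 collectively hold it with probability 3/4.
The host can always find 2 empty chests to open, so the reveals don't change that 3/4; it is now spread over the 1 remaining unopened chest.
P(win by switching) = (3/4) · (1/1) = 3/4 ≈ 0.750.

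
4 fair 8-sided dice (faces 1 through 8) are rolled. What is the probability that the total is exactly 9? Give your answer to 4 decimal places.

There are 8^4 = 4096 equally likely outcomes.
The number of ordered 4-tuples from {1,…,8} summing to 9 is 56.
P(sum = 9) = 56/4096 = 7/512 ≈ 0.0137.

0.0137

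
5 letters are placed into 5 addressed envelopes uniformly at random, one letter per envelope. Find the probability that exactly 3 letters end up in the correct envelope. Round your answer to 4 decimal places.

0.0833

Choose which 3 of the 5 are fixed: C(5,3) = 10 ways.
The remaining 2 must have no fixed point: D(2) = 1.
P = 10·1/120 = 1/12 ≈ 0.0833.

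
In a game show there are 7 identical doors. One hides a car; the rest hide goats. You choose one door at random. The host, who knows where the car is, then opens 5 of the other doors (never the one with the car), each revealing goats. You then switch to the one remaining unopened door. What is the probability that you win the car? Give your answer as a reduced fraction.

Your original door holds the car with probability 1/7, so the other 6 collectively hold it with probability 6/7.
The host can always find 5 empty doors to open, so the reveals don't change that 6/7; it is now spread over the 1 remaining unopened door.
P(win by switching) = (6/7) · (1/1) = 6/7.

6/7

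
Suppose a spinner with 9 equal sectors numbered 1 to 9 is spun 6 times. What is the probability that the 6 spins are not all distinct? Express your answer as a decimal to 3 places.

P(all 6 different) = 9/9 · 8/9 · ··· · 4/9 ≈ 0.114.
P(at least two equal) = 1 − 0.114 = 0.886.

0.886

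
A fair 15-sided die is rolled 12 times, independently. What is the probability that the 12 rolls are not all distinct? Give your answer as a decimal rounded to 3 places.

0.998

P(all 12 different) = 15/15 · 14/15 · ··· · 4/15 ≈ 0.002.
P(at least two equal) = 1 − 0.002 = 0.998.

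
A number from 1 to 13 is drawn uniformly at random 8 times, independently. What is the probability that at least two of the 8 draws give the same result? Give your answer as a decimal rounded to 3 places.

P(all 8 different) = 13/13 · 12/13 · ··· · 6/13 ≈ 0.064.
P(at least two equal) = 1 − 0.064 = 0.936.

0.936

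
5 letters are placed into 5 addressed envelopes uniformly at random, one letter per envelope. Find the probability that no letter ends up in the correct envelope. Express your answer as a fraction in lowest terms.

This is the derangement probability: permutations of 5 with no fixed point.
D(5) = 5! · (1 − 1/1! + 1/2! − ··· + (−1)^5/5!) = 44.
P = 44/120 = 11/30.

11/30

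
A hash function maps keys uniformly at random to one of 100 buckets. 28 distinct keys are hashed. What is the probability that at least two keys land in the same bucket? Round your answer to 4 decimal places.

It's easier to compute the probability that all 28 are distinct.
P(all distinct) = 100/100 · 99/100 · ··· · 73/100 ≈ 0.0152.
So the probability of at least one match is 1 − 0.0152 = 0.9848.

0.9848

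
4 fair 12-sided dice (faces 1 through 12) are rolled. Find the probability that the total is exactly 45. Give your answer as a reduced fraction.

5/5184

There are 12^4 = 20736 equally likely outcomes.
The number of ordered 4-tuples from {1,…,12} summing to 45 is 20.
P(sum = 45) = 20/20736 = 5/5184.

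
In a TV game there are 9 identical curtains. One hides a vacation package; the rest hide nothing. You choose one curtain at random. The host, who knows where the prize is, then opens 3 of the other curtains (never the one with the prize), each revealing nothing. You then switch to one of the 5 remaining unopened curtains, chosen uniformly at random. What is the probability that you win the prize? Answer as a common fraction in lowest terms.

8/45

Your original curtain holds the prize with probability 1/9, so the other 8 collectively hold it with probability 8/9.
The host can always find 3 empty curtains to open, so the reveals don't change that 8/9; it is now spread over the 5 remaining unopened curtains.
P(win by switching) = (8/9) · (1/5) = 8/45.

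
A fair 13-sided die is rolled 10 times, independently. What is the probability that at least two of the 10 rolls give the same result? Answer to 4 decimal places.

P(all 10 different) = 13/13 · 12/13 · ··· · 4/13 ≈ 0.0075.
P(at least two equal) = 1 − 0.0075 = 0.9925.

0.9925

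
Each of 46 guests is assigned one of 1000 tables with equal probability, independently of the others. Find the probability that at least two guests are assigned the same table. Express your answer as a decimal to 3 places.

It's easier to compute the probability that all 46 are distinct.
P(all distinct) = 1000/1000 · 999/1000 · ··· · 955/1000 ≈ 0.350.
So the probability of at least one match is 1 − 0.350 = 0.650.

0.650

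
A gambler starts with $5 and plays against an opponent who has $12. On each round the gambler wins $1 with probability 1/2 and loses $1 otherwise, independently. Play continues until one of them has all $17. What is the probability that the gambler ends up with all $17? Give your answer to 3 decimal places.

With a fair step, P(i) = ½P(i−1) + ½P(i+1) with P(0)=0, P(17)=1 has the linear solution P(i) = i/17.
P(5) = 5/17 ≈ 0.294.

0.294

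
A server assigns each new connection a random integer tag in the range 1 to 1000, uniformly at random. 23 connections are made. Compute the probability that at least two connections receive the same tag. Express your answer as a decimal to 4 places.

0.2250

It's easier to compute the probability that all 23 are distinct.
P(all distinct) = 1000/1000 · 999/1000 · ··· · 978/1000 ≈ 0.7750.
So the probability of at least one match is 1 − 0.7750 = 0.2250.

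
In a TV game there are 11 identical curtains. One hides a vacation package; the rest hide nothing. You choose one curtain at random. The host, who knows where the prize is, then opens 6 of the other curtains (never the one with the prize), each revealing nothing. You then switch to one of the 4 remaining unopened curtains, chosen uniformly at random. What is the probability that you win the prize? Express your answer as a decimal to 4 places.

0.2273

Your original curtain holds the prize with probability 1/11, so the other 10 collectively hold it with probability 10/11.
The host can always find 6 empty curtains to open, so the reveals don't change that 10/11; it is now spread over the 4 remaining unopened curtains.
P(win by switching) = (10/11) · (1/4) = 5/22 ≈ 0.2273.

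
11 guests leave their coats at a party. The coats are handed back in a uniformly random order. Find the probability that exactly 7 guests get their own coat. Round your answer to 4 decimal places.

0.0001

Choose which 7 of the 11 are fixed: C(11,7) = 330 ways.
The remaining 4 must have no fixed point: D(4) = 9.
P = 330·9/39916800 = 1/13440 ≈ 0.0001.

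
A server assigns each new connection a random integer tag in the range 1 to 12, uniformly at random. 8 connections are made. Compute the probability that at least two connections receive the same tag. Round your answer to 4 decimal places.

0.9536

It's easier to compute the probability that all 8 are distinct.
P(all distinct) = 12/12 · 11/12 · ··· · 5/12 ≈ 0.0464.
So the probability of at least one match is 1 − 0.0464 = 0.9536.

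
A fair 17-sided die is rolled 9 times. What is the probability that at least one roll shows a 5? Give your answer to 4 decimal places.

P(no roll shows a 5) = (16/17)^9 ≈ 0.5795.
P(at least one) = 1 − 0.5795 = 0.4205.

0.4205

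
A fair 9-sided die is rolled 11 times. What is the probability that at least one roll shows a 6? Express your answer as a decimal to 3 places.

0.726

P(no roll shows a 6) = (8/9)^11 ≈ 0.274.
P(at least one) = 1 − 0.274 = 0.726.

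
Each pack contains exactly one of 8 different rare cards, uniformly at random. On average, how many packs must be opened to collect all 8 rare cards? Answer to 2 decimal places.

After i distinct types are collected, each trial gives a new one with probability (8−i)/8, so the expected wait for the next new type is 8/(8−i).
E = 8/8 + 8/7 + 8/6 + 8/5 + 8/4 + 8/3 + 8/2 + 8/1 = 761/35 ≈ 21.74.

21.74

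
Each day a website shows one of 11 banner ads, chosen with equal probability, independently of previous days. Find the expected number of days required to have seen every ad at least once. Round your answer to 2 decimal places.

After i distinct types are collected, each trial gives a new one with probability (11−i)/11, so the expected wait for the next new type is 11/(11−i).
E = 11/11 + 11/10 + 11/9 + 11/8 + 11/7 + 11/6 + 11/5 + 11/4 + 11/3 + 11/2 + 11/1 = 83711/2520 ≈ 33.22.

33.22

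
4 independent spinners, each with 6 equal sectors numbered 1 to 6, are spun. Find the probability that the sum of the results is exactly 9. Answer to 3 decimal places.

There are 6^4 = 1296 equally likely outcomes.
The number of ordered 4-tuples from {1,…,6} summing to 9 is 56.
P(sum = 9) = 56/1296 = 7/162 ≈ 0.043.

0.043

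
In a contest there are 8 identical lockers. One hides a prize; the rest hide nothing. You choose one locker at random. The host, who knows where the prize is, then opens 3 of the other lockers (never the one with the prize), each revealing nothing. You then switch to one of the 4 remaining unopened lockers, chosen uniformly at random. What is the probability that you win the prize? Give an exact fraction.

7/32

Your original locker holds the prize with probability 1/8, so the other 7 collectively hold it with probability 7/8.
The host can always find 3 empty lockers to open, so the reveals don't change that 7/8; it is now spread over the 4 remaining unopened lockers.
P(win by switching) = (7/8) · (1/4) = 7/32.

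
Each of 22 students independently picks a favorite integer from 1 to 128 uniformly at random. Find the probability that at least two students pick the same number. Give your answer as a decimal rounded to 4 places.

0.8527

It's easier to compute the probability that all 22 are distinct.
P(all distinct) = 128/128 · 127/128 · ··· · 107/128 ≈ 0.1473.
So the probability of at least one match is 1 − 0.1473 = 0.8527.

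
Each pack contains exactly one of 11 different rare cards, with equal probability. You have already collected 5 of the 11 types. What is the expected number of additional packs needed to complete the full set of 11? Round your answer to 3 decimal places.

26.950

Starting from 5 distinct types, each trial gives a new one with probability (11−i)/11 when i types are held, so the wait for the next new type is 11/(11−i).
E = 11/6 + 11/5 + 11/4 + 11/3 + 11/2 + 11/1 = 539/20 ≈ 26.950.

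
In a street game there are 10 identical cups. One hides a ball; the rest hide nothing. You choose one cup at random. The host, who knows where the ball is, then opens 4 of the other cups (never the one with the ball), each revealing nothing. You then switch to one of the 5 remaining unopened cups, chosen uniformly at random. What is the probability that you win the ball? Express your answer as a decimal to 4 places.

Your original cup holds the ball with probability 1/10, so the other 9 collectively hold it with probability 9/10.
The host can always find 4 empty cups to open, so the reveals don't change that 9/10; it is now spread over the 5 remaining unopened cups.
P(win by switching) = (9/10) · (1/5) = 9/50 ≈ 0.1800.

0.1800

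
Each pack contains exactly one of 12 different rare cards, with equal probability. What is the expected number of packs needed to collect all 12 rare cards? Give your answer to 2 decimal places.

37.24

After i distinct types are collected, each trial gives a new one with probability (12−i)/12, so the expected wait for the next new type is 12/(12−i).
E = 12/12 + 12/11 + 12/10 + 12/9 + 12/8 + 12/7 + 12/6 + 12/5 + 12/4 + 12/3 + 12/2 + 12/1 = 86021/2310 ≈ 37.24.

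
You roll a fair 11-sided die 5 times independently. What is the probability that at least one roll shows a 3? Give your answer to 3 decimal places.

0.379

P(no roll shows a 3) = (10/11)^5 ≈ 0.621.
P(at least one) = 1 − 0.621 = 0.379.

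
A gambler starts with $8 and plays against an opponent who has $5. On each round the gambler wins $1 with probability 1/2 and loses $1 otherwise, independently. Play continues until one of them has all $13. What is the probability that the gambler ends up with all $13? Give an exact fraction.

With a fair step, P(i) = ½P(i−1) + ½P(i+1) with P(0)=0, P(13)=1 has the linear solution P(i) = i/13.
P(8) = 8/13.

8/13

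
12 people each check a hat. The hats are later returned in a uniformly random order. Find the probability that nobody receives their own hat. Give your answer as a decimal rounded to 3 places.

0.368

This is the derangement probability: permutations of 12 with no fixed point.
D(12) = 12! · (1 − 1/1! + 1/2! − ··· + (−1)^12/12!) = 176214841.
P = 176214841/479001600 = 16019531/43545600 ≈ 0.368.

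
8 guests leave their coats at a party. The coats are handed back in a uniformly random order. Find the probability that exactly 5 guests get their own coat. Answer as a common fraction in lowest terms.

1/360

Choose which 5 of the 8 are fixed: C(8,5) = 56 ways.
The remaining 3 must have no fixed point: D(3) = 2.
P = 56·2/40320 = 1/360.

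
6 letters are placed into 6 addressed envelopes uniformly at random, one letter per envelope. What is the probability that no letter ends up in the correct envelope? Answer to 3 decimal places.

This is the derangement probability: permutations of 6 with no fixed point.
D(6) = 6! · (1 − 1/1! + 1/2! − ··· + (−1)^6/6!) = 265.
P = 265/720 = 53/144 ≈ 0.368.

0.368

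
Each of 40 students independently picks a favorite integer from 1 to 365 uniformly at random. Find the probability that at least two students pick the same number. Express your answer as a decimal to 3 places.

It's easier to compute the probability that all 40 are distinct.
P(all distinct) = 365/365 · 364/365 · ··· · 326/365 ≈ 0.109.
So the probability of at least one match is 1 − 0.109 = 0.891.

0.891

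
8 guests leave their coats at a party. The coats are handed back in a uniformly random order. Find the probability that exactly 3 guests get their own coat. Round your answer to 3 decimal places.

0.061

Choose which 3 of the 8 are fixed: C(8,3) = 56 ways.
The remaining 5 must have no fixed point: D(5) = 44.
P = 56·44/40320 = 11/180 ≈ 0.061.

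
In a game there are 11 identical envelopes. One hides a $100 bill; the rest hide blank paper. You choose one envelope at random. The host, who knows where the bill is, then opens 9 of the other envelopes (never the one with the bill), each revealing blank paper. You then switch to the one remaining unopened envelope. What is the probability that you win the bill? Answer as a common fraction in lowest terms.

10/11

Your original envelope holds the bill with probability 1/11, so the other 10 collectively hold it with probability 10/11.
The host can always find 9 empty envelopes to open, so the reveals don't change that 10/11; it is now spread over the 1 remaining unopened envelope.
P(win by switching) = (10/11) · (1/1) = 10/11.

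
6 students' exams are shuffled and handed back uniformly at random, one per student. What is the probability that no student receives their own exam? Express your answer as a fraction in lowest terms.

This is the derangement probability: permutations of 6 with no fixed point.
D(6) = 6! · (1 − 1/1! + 1/2! − ··· + (−1)^6/6!) = 265.
P = 265/720 = 53/144.

53/144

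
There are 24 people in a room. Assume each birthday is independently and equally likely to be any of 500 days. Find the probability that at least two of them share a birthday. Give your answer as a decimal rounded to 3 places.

0.429

It's easier to compute the probability that all 24 are distinct.
P(all distinct) = 500/500 · 499/500 · ··· · 477/500 ≈ 0.571.
So the probability of at least one match is 1 − 0.571 = 0.429.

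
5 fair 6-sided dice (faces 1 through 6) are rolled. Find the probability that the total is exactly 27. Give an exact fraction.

There are 6^5 = 7776 equally likely outcomes.
The number of ordered 5-tuples from {1,…,6} summing to 27 is 35.
P(sum = 27) = 35/7776.

35/7776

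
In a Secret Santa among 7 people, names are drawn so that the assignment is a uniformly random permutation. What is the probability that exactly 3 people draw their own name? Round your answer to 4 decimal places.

0.0625

Choose which 3 of the 7 are fixed: C(7,3) = 35 ways.
The remaining 4 must have no fixed point: D(4) = 9.
P = 35·9/5040 = 1/16 ≈ 0.0625.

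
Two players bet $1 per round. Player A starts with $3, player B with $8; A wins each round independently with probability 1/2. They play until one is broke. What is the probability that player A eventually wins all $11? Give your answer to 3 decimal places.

With a fair step, P(i) = ½P(i−1) + ½P(i+1) with P(0)=0, P(11)=1 has the linear solution P(i) = i/11.
P(3) = 3/11 ≈ 0.273.

0.273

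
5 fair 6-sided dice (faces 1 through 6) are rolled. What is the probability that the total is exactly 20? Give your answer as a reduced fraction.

217/2592

There are 6^5 = 7776 equally likely outcomes.
The number of ordered 5-tuples from {1,…,6} summing to 20 is 651.
P(sum = 20) = 651/7776 = 217/2592.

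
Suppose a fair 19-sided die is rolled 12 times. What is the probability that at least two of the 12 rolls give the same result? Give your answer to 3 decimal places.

0.989

P(all 12 different) = 19/19 · 18/19 · ··· · 8/19 ≈ 0.011.
P(at least two equal) = 1 − 0.011 = 0.989.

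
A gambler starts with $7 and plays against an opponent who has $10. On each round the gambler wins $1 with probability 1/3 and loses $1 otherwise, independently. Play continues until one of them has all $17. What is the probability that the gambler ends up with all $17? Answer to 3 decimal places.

Let r = q/p = (2/3)/(1/3) = 2. The recurrence P(i) = p·P(i+1) + q·P(i−1) with P(0)=0, P(17)=1 gives P(i) = (1 − r^i)/(1 − r^17).
P(7) = (1 − (2)^7) / (1 − (2)^17) = 127/131071 ≈ 0.001.

0.001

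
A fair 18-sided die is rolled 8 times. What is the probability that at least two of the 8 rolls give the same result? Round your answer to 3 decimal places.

0.840

P(all 8 different) = 18/18 · 17/18 · ··· · 11/18 ≈ 0.160.
P(at least two equal) = 1 − 0.160 = 0.840.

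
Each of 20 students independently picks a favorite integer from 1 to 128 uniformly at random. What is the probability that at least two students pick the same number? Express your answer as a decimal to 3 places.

0.791

It's easier to compute the probability that all 20 are distinct.
P(all distinct) = 128/128 · 127/128 · ··· · 109/128 ≈ 0.209.
So the probability of at least one match is 1 − 0.209 = 0.791.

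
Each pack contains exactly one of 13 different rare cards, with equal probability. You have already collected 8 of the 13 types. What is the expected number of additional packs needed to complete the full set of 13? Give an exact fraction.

1781/60

Starting from 8 distinct types, each trial gives a new one with probability (13−i)/13 when i types are held, so the wait for the next new type is 13/(13−i).
E = 13/5 + 13/4 + 13/3 + 13/2 + 13/1 = 1781/60.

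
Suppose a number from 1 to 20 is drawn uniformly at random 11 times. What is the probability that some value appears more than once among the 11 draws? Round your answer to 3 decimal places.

P(all 11 different) = 20/20 · 19/20 · ··· · 10/20 ≈ 0.033.
P(at least two equal) = 1 − 0.033 = 0.967.

0.967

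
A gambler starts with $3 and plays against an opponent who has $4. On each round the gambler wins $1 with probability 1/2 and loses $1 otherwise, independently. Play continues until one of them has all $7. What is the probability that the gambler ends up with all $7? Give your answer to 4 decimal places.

0.4286

With a fair step, P(i) = ½P(i−1) + ½P(i+1) with P(0)=0, P(7)=1 has the linear solution P(i) = i/7.
P(3) = 3/7 ≈ 0.4286.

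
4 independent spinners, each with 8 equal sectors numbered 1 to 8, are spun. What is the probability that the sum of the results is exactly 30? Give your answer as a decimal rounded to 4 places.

There are 8^4 = 4096 equally likely outcomes.
The number of ordered 4-tuples from {1,…,8} summing to 30 is 10.
P(sum = 30) = 10/4096 = 5/2048 ≈ 0.0024.

0.0024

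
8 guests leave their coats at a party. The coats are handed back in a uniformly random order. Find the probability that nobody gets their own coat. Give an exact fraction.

This is the derangement probability: permutations of 8 with no fixed point.
D(8) = 8! · (1 − 1/1! + 1/2! − ··· + (−1)^8/8!) = 14833.
P = 14833/40320 = 2119/5760.

2119/5760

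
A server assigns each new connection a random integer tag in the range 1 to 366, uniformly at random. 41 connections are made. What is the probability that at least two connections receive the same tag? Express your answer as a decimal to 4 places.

It's easier to compute the probability that all 41 are distinct.
P(all distinct) = 366/366 · 365/366 · ··· · 326/366 ≈ 0.0975.
So the probability of at least one match is 1 − 0.0975 = 0.9025.

0.9025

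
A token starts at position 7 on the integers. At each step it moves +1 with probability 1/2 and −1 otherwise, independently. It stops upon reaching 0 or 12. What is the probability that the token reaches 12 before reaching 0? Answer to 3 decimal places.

With a fair step, P(i) = ½P(i−1) + ½P(i+1) with P(0)=0, P(12)=1 has the linear solution P(i) = i/12.
P(7) = 7/12 ≈ 0.583.

0.583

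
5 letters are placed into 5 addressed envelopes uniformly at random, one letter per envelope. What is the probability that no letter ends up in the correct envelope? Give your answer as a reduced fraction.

This is the derangement probability: permutations of 5 with no fixed point.
D(5) = 5! · (1 − 1/1! + 1/2! − ··· + (−1)^5/5!) = 44.
P = 44/120 = 11/30.

11/30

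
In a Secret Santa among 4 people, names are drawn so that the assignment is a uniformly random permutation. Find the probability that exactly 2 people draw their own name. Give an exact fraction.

Choose which 2 of the 4 are fixed: C(4,2) = 6 ways.
The remaining 2 must have no fixed point: D(2) = 1.
P = 6·1/24 = 1/4.

1/4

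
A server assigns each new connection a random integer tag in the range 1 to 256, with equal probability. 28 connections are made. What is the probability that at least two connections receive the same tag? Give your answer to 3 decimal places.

It's easier to compute the probability that all 28 are distinct.
P(all distinct) = 256/256 · 255/256 · ··· · 229/256 ≈ 0.216.
So the probability of at least one match is 1 − 0.216 = 0.784.

0.784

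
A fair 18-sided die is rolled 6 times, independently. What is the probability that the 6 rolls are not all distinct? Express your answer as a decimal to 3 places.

P(all 6 different) = 18/18 · 17/18 · ··· · 13/18 ≈ 0.393.
P(at least two equal) = 1 − 0.393 = 0.607.

0.607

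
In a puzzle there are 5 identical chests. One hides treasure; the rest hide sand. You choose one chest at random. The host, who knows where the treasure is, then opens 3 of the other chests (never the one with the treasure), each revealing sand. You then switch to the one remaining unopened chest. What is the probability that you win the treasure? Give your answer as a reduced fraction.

Your original chest holds the treasure with probability 1/5, so the other 4 collectively hold it with probability 4/5.
The host can always find 3 empty chests to open, so the reveals don't change that 4/5; it is now spread over the 1 remaining unopened chest.
P(win by switching) = (4/5) · (1/1) = 4/5.

4/5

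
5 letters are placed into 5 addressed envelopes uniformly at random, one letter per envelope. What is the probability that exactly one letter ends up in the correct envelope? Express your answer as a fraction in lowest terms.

Choose which one is fixed: C(5,1) = 5 ways.
The remaining 4 must have no fixed point: D(4) = 9.
P = 5·9/120 = 3/8.

3/8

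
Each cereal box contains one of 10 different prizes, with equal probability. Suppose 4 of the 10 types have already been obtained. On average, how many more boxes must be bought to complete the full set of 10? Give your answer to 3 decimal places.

24.500

Starting from 4 distinct types, each trial gives a new one with probability (10−i)/10 when i types are held, so the wait for the next new type is 10/(10−i).
E = 10/6 + 10/5 + 10/4 + 10/3 + 10/2 + 10/1 = 49/2 ≈ 24.500.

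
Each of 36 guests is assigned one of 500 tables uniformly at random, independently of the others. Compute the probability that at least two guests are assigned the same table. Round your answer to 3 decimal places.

It's easier to compute the probability that all 36 are distinct.
P(all distinct) = 500/500 · 499/500 · ··· · 465/500 ≈ 0.275.
So the probability of at least one match is 1 − 0.275 = 0.725.

0.725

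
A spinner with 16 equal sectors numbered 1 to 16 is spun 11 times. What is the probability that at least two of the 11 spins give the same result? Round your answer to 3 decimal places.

P(all 11 different) = 16/16 · 15/16 · ··· · 6/16 ≈ 0.010.
P(at least two equal) = 1 − 0.010 = 0.990.

0.990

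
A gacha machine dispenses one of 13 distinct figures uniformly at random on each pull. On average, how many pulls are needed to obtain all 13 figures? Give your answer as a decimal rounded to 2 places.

41.34

After i distinct types are collected, each trial gives a new one with probability (13−i)/13, so the expected wait for the next new type is 13/(13−i).
E = 13/13 + 13/12 + 13/11 + 13/10 + 13/9 + 13/8 + 13/7 + 13/6 + 13/5 + 13/4 + 13/3 + 13/2 + 13/1 = 1145993/27720 ≈ 41.34.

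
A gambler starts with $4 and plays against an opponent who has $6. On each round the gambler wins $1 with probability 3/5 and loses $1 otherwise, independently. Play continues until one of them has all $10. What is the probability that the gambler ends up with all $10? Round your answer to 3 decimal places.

Let r = q/p = (2/5)/(3/5) = 2/3. The recurrence P(i) = p·P(i+1) + q·P(i−1) with P(0)=0, P(10)=1 gives P(i) = (1 − r^i)/(1 − r^10).
P(4) = (1 − (2/3)^4) / (1 − (2/3)^10) = 9477/11605 ≈ 0.817.

0.817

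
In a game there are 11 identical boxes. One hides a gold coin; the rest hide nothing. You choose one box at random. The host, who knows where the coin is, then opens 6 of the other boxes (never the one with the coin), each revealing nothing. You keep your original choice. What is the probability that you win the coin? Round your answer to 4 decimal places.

The host can always open 6 empty boxes regardless of your choice, so the reveals give no information about your original box.
P(win by staying) = 1/11 ≈ 0.0909.

0.0909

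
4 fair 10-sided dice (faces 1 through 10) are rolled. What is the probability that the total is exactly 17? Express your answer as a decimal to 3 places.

0.048

There are 10^4 = 10000 equally likely outcomes.
The number of ordered 4-tuples from {1,…,10} summing to 17 is 480.
P(sum = 17) = 480/10000 = 6/125 ≈ 0.048.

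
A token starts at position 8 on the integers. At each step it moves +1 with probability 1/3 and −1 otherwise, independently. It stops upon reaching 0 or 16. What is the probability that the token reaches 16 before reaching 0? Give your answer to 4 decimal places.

Let r = q/p = (2/3)/(1/3) = 2. The recurrence P(i) = p·P(i+1) + q·P(i−1) with P(0)=0, P(16)=1 gives P(i) = (1 − r^i)/(1 − r^16).
P(8) = (1 − (2)^8) / (1 − (2)^16) = 1/257 ≈ 0.0039.

0.0039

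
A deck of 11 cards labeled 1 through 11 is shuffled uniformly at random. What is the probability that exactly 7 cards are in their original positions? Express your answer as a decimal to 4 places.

0.0001

Choose which 7 of the 11 are fixed: C(11,7) = 330 ways.
The remaining 4 must have no fixed point: D(4) = 9.
P = 330·9/39916800 = 1/13440 ≈ 0.0001.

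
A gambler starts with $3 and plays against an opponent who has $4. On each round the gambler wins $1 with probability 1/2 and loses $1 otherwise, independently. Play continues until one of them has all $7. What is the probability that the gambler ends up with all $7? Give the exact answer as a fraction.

With a fair step, P(i) = ½P(i−1) + ½P(i+1) with P(0)=0, P(7)=1 has the linear solution P(i) = i/7.
P(3) = 3/7.

3/7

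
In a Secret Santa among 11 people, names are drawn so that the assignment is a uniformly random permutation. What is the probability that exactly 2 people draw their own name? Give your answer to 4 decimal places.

Choose which 2 of the 11 are fixed: C(11,2) = 55 ways.
The remaining 9 must have no fixed point: D(9) = 133496.
P = 55·133496/39916800 = 16687/90720 ≈ 0.1839.

0.1839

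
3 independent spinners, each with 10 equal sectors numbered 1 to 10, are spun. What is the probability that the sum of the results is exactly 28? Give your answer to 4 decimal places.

0.0060

There are 10^3 = 1000 equally likely outcomes.
The number of ordered 3-tuples from {1,…,10} summing to 28 is 6.
P(sum = 28) = 6/1000 = 3/500 ≈ 0.0060.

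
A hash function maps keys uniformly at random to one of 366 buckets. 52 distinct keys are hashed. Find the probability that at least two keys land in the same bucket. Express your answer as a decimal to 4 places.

0.9778

It's easier to compute the probability that all 52 are distinct.
P(all distinct) = 366/366 · 365/366 · ··· · 315/366 ≈ 0.0222.
So the probability of at least one match is 1 − 0.0222 = 0.9778.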